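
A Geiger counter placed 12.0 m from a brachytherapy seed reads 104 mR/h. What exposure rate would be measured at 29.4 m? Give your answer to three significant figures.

Since intensity falls as 1/r², scaling from 12.0 m to 29.4 m:
104 × (12.0/29.4)² = 104 × 0.1666 = 17.33 mR/h.

17.3 mR/h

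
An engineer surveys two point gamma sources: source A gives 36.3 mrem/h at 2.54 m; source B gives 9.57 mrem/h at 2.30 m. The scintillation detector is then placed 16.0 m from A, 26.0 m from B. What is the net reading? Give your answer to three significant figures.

0.990 mrem/h

By superposition, sum each source's inverse-square contribution:
A: 36.3 × (2.54/16.0)² = 0.9148 mrem/h
B: 9.57 × (2.30/26.0)² = 0.07489 mrem/h
Total = 0.9148 + 0.07489 = 0.9897 mrem/h.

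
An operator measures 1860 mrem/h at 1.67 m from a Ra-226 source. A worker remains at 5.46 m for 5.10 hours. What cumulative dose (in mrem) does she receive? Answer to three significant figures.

Using I₁d₁² = I₂d₂², rate at 5.46 m:
(1.67/5.46)² = 0.09355, so 1860 × 0.09355 = 174.0 mrem/h.
Dose = rate × time = 174.0 mrem/h × 5.100 h = 887.4 mrem.

887 mrem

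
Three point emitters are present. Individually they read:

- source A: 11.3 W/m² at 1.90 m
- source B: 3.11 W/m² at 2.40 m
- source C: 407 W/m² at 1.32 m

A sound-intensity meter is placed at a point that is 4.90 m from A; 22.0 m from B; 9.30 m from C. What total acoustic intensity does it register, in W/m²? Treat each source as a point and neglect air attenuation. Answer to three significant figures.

Each source contributes Iᵢ·(dᵢ/rᵢ)²; contributions add.
A: 11.3 × (1.90/4.90)² = 1.699 W/m²
B: 3.11 × (2.40/22.0)² = 0.03701 W/m²
C: 407 × (1.32/9.30)² = 8.199 W/m²
Total = 1.699 + 0.03701 + 8.199 = 9.935 W/m².

9.94 W/m²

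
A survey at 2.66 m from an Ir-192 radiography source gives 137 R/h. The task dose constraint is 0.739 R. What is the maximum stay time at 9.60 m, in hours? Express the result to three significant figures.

0.0703 h

Using I₁d₁² = I₂d₂², rate at 9.60 m:
(2.66/9.60)² = 0.07678, so 137 × 0.07678 = 10.52 R/h.
Stay time = 0.739 R ÷ 10.52 R/h = 0.07025 h.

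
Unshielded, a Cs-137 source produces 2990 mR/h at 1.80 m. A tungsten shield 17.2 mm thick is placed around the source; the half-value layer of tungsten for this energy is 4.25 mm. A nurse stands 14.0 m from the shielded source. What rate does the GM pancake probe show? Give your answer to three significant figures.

2.99 mR/h

Distance alone: (1.80/14.0)² = 0.01653, so 2990 × 0.01653 = 49.42 mR/h.
Shield: 17.2/4.25 = 4.047 half-value layers → attenuation 2^(−4.047) = 0.06050.
Combined: 49.42 × 0.06050 = 2.990 mR/h.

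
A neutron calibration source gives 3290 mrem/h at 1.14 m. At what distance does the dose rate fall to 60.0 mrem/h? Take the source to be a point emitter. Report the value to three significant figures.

Applying the 1/r² law, d₂ = d₁·√(I₁/I₂).
I₁/I₂ = 3290/60.0 = 54.83, so d₂ = 1.14 × √54.83 = 8.441 m.

8.44 m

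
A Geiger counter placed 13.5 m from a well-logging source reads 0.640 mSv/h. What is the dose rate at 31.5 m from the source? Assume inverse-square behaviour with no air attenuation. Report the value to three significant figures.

Since intensity falls as 1/r², scaling from 13.5 m to 31.5 m:
(13.5/31.5)² = 0.1837, so 0.640 × 0.1837 = 0.1176 mSv/h.

0.118 mSv/h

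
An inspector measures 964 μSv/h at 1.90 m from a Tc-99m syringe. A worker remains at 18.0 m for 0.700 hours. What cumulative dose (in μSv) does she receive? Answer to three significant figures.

Using I₁d₁² = I₂d₂², rate at 18.0 m:
964 × (1.90/18.0)² = 964 × 0.01114 = 10.74 μSv/h.
Dose = rate × time = 10.74 μSv/h × 0.7000 h = 7.518 μSv.

7.52 μSv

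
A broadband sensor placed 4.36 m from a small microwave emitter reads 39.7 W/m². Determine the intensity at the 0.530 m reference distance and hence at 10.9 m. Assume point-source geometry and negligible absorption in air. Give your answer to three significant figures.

By the inverse-square law,
At 0.530 m: (4.36/0.530)² = 67.67, so 39.7 × 67.67 = 2686 W/m²
At 10.9 m: 2686 × (0.530/10.9)² = 2686 × 0.002364 = 6.350 W/m².

2690 W/m²; 6.35 W/m²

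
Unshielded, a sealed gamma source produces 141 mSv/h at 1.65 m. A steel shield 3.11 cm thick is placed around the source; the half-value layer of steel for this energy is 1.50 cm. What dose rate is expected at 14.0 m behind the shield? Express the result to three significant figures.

0.465 mSv/h

Distance alone: 141 × (1.65/14.0)² = 141 × 0.01389 = 1.958 mSv/h.
Shield: 3.11/1.50 = 2.073 half-value layers → attenuation 2^(−2.073) = 0.2377.
Combined: 1.958 × 0.2377 = 0.4654 mSv/h.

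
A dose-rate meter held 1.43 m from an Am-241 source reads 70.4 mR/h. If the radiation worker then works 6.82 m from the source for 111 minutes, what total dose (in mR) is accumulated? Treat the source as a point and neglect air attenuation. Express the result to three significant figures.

Applying the 1/r² law, rate at 6.82 m:
(1.43/6.82)² = 0.04396, so 70.4 × 0.04396 = 3.095 mR/h.
Dose = rate × time = 3.095 mR/h × 1.850 h = 5.726 mR.

5.73 mR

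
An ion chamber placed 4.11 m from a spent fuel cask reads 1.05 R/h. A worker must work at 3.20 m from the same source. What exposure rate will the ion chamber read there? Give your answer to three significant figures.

Applying the 1/r² law, scaling from 4.11 m to 3.20 m:
(4.11/3.20)² = 1.650, so 1.05 × 1.650 = 1.732 R/h.

1.73 R/h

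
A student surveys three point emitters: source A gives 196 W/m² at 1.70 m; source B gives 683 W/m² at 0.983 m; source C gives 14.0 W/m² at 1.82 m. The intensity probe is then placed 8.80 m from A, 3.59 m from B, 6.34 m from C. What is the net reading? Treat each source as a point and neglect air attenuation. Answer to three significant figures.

59.7 W/m²

By superposition, sum each source's inverse-square contribution:
A: 196 × (1.70/8.80)² = 7.315 W/m²
B: 683 × (0.983/3.59)² = 51.21 W/m²
C: 14.0 × (1.82/6.34)² = 1.154 W/m²
Total = 7.315 + 51.21 + 1.154 = 59.68 W/m².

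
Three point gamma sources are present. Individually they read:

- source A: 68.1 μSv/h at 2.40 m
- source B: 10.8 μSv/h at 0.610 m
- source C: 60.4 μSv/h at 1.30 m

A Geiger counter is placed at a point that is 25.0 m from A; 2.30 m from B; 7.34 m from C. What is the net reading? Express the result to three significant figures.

By superposition, sum each source's inverse-square contribution:
A: 68.1 × (2.40/25.0)² = 0.6276 μSv/h
B: 10.8 × (0.610/2.30)² = 0.7597 μSv/h
C: 60.4 × (1.30/7.34)² = 1.895 μSv/h
Total = 0.6276 + 0.7597 + 1.895 = 3.282 μSv/h.

3.28 μSv/h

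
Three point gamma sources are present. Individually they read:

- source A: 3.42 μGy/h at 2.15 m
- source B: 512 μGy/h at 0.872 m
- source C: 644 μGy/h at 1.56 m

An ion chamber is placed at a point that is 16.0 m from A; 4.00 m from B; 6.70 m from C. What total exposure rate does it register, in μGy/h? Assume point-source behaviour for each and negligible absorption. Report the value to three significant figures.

59.3 μGy/h

Each source contributes Iᵢ·(dᵢ/rᵢ)²; contributions add.
A: 3.42 × (2.15/16.0)² = 0.06175 μGy/h
B: 512 × (0.872/4.00)² = 24.33 μGy/h
C: 644 × (1.56/6.70)² = 34.91 μGy/h
Total = 0.06175 + 24.33 + 34.91 = 59.30 μGy/h.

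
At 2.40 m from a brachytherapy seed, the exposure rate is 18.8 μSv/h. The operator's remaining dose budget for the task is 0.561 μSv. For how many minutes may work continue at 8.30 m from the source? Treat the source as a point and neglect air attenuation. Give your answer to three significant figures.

21.4 min

Using I₁d₁² = I₂d₂², rate at 8.30 m:
18.8 × (2.40/8.30)² = 18.8 × 0.08361 = 1.572 μSv/h.
Stay time = 0.561 μSv ÷ 1.572 μSv/h = 0.3569 h = 21.41 min.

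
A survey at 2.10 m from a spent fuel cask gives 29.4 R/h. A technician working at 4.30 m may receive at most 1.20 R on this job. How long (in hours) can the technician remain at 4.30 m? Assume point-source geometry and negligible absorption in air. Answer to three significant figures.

Intensity scales as (d₁/d₂)², so rate at 4.30 m:
(2.10/4.30)² = 0.2385, so 29.4 × 0.2385 = 7.012 R/h.
Stay time = 1.20 R ÷ 7.012 R/h = 0.1711 h.

0.171 h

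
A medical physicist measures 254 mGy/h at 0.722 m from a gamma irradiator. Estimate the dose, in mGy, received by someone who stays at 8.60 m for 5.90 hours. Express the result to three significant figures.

10.6 mGy

Since intensity falls as 1/r², rate at 8.60 m:
254 × (0.722/8.60)² = 254 × 0.007048 = 1.790 mGy/h.
Dose = rate × time = 1.790 mGy/h × 5.900 h = 10.56 mGy.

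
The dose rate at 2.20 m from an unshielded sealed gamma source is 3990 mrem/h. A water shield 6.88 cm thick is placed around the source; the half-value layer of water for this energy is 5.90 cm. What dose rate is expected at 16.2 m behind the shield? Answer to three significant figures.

Distance alone: (2.20/16.2)² = 0.01844, so 3990 × 0.01844 = 73.58 mrem/h.
Shield: 6.88/5.90 = 1.166 half-value layers → attenuation 2^(−1.166) = 0.4457.
Combined: 73.58 × 0.4457 = 32.79 mrem/h.

32.8 mrem/h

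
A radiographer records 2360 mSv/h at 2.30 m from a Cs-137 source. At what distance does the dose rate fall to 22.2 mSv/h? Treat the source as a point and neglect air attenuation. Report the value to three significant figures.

Applying the 1/r² law, d₂ = d₁·√(I₁/I₂).
I₁/I₂ = 2360/22.2 = 106.3, so d₂ = 2.30 × √106.3 = 23.71 m.

23.7 m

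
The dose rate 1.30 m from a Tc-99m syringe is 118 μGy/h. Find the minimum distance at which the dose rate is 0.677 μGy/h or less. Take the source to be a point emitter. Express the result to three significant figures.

17.2 m

Using I₁d₁² = I₂d₂², d₂ = d₁·√(I₁/I₂).
I₁/I₂ = 118/0.677 = 174.3, so d₂ = 1.30 × √174.3 = 17.16 m.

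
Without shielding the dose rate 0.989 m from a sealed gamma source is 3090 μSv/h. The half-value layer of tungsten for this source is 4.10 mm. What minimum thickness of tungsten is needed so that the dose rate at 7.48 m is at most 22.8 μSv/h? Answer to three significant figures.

5.10 mm

At 7.48 m, distance alone gives (0.989/7.48)² = 0.01748, so 3090 × 0.01748 = 54.01 μSv/h.
Further attenuation needed: 54.01/22.8 = 2.369.
n = log₂(2.369) = 1.244 half-value layers.
Thickness = 1.244 × 4.10 mm = 5.100 mm.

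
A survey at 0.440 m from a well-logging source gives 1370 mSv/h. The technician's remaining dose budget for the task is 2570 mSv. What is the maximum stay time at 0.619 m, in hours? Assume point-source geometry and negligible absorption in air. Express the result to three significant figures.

3.71 h

Intensity scales as (d₁/d₂)², so rate at 0.619 m:
1370 × (0.440/0.619)² = 1370 × 0.5053 = 692.3 mSv/h.
Stay time = 2570 mSv ÷ 692.3 mSv/h = 3.712 h.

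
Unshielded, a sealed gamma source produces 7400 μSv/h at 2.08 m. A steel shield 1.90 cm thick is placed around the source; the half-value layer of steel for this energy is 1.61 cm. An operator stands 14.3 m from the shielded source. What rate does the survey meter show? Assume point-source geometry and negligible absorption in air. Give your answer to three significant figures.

Distance alone: 7400 × (2.08/14.3)² = 7400 × 0.02116 = 156.6 μSv/h.
Shield: 1.90/1.61 = 1.180 half-value layers → attenuation 2^(−1.180) = 0.4414.
Combined: 156.6 × 0.4414 = 69.12 μSv/h.

69.1 μSv/h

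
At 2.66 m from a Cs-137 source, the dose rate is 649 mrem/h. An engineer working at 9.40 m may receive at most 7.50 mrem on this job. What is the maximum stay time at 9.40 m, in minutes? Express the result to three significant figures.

Since intensity falls as 1/r², rate at 9.40 m:
649 × (2.66/9.40)² = 649 × 0.08008 = 51.97 mrem/h.
Stay time = 7.50 mrem ÷ 51.97 mrem/h = 0.1443 h = 8.658 min.

8.66 min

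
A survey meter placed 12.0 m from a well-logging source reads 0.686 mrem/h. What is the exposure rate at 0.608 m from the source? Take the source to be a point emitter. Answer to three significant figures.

Since intensity falls as 1/r², scaling from 12.0 m to 0.608 m:
(12.0/0.608)² = 389.5, so 0.686 × 389.5 = 267.2 mrem/h.

267 mrem/h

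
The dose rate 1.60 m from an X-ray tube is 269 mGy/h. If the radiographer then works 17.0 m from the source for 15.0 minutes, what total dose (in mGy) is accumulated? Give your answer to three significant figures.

Intensity scales as (d₁/d₂)², so rate at 17.0 m:
(1.60/17.0)² = 0.008858, so 269 × 0.008858 = 2.383 mGy/h.
Dose = rate × time = 2.383 mGy/h × 0.2500 h = 0.5958 mGy.

0.596 mGy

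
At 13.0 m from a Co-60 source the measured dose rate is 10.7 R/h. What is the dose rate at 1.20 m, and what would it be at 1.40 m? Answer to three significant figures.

By the inverse-square law,
At 1.20 m: 10.7 × (13.0/1.20)² = 10.7 × 117.4 = 1256 R/h
At 1.40 m: (1.20/1.40)² = 0.7347, so 1256 × 0.7347 = 922.8 R/h.

1260 R/h; 923 R/h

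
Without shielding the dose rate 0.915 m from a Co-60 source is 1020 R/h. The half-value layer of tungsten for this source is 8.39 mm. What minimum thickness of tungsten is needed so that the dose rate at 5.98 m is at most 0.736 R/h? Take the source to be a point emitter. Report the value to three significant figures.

42.1 mm

At 5.98 m, distance alone gives 1020 × (0.915/5.98)² = 1020 × 0.02341 = 23.88 R/h.
Further attenuation needed: 23.88/0.736 = 32.45.
n = log₂(32.45) = 5.020 half-value layers.
Thickness = 5.020 × 8.39 mm = 42.12 mm.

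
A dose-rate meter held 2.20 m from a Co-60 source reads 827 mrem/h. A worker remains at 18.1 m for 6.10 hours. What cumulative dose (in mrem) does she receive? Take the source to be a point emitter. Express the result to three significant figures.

74.5 mrem

Since intensity falls as 1/r², rate at 18.1 m:
(2.20/18.1)² = 0.01477, so 827 × 0.01477 = 12.21 mrem/h.
Dose = rate × time = 12.21 mrem/h × 6.100 h = 74.48 mrem.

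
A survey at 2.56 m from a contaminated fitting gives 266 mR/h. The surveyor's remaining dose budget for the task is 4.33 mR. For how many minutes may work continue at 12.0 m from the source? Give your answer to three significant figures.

21.5 min

Intensity scales as (d₁/d₂)², so rate at 12.0 m:
266 × (2.56/12.0)² = 266 × 0.04551 = 12.11 mR/h.
Stay time = 4.33 mR ÷ 12.11 mR/h = 0.3576 h = 21.46 min.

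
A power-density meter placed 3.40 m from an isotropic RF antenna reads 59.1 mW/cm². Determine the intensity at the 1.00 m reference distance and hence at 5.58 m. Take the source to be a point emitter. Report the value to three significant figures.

683 mW/cm²; 21.9 mW/cm²

Applying the 1/r² law,
At 1.00 m: 59.1 × (3.40/1.00)² = 59.1 × 11.56 = 683.2 mW/cm²
At 5.58 m: (1.00/5.58)² = 0.03212, so 683.2 × 0.03212 = 21.94 mW/cm².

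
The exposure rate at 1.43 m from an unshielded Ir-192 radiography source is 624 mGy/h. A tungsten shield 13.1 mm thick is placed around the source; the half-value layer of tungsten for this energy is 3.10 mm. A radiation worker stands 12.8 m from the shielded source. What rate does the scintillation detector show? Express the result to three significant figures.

Distance alone: (1.43/12.8)² = 0.01248, so 624 × 0.01248 = 7.788 mGy/h.
Shield: 13.1/3.10 = 4.226 half-value layers → attenuation 2^(−4.226) = 0.05344.
Combined: 7.788 × 0.05344 = 0.4162 mGy/h.

0.416 mGy/h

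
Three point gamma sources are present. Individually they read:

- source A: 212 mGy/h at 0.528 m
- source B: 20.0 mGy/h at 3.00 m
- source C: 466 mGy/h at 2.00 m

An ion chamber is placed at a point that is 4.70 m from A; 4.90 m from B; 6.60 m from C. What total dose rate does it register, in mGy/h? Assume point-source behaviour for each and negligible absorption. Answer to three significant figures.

53.0 mGy/h

Each source contributes Iᵢ·(dᵢ/rᵢ)²; contributions add.
A: 212 × (0.528/4.70)² = 2.676 mGy/h
B: 20.0 × (3.00/4.90)² = 7.497 mGy/h
C: 466 × (2.00/6.60)² = 42.79 mGy/h
Total = 2.676 + 7.497 + 42.79 = 52.96 mGy/h.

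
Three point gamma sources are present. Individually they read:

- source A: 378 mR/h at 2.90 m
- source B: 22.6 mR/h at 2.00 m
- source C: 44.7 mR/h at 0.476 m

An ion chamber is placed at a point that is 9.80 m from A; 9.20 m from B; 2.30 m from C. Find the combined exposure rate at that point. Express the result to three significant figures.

36.1 mR/h

By superposition, sum each source's inverse-square contribution:
A: 378 × (2.90/9.80)² = 33.10 mR/h
B: 22.6 × (2.00/9.20)² = 1.068 mR/h
C: 44.7 × (0.476/2.30)² = 1.915 mR/h
Total = 33.10 + 1.068 + 1.915 = 36.08 mR/h.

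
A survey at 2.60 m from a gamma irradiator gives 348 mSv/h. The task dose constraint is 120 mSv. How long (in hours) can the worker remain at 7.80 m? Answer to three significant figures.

Applying the 1/r² law, rate at 7.80 m:
348 × (2.60/7.80)² = 348 × 0.1111 = 38.66 mSv/h.
Stay time = 120 mSv ÷ 38.66 mSv/h = 3.104 h.

3.10 h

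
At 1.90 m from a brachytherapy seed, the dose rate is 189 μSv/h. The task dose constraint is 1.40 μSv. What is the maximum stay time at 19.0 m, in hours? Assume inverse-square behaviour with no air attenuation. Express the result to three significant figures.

Applying the 1/r² law, rate at 19.0 m:
189 × (1.90/19.0)² = 189 × 0.01000 = 1.890 μSv/h.
Stay time = 1.40 μSv ÷ 1.890 μSv/h = 0.7407 h.

0.741 h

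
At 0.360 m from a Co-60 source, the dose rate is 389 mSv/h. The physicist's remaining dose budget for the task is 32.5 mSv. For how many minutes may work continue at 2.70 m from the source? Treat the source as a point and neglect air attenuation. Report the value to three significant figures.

Using I₁d₁² = I₂d₂², rate at 2.70 m:
(0.360/2.70)² = 0.01778, so 389 × 0.01778 = 6.916 mSv/h.
Stay time = 32.5 mSv ÷ 6.916 mSv/h = 4.699 h = 281.9 min.

282 min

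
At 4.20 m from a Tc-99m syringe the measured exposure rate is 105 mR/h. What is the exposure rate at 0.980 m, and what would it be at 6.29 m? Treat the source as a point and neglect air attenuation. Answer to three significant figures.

1930 mR/h; 46.8 mR/h

Intensity scales as (d₁/d₂)², so
At 0.980 m: 105 × (4.20/0.980)² = 105 × 18.37 = 1929 mR/h
At 6.29 m: (0.980/6.29)² = 0.02427, so 1929 × 0.02427 = 46.82 mR/h.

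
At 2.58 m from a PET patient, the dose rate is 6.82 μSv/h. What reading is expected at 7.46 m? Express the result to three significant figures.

0.816 μSv/h

Intensity scales as (d₁/d₂)², so the rate at 7.46 m is
6.82 × (2.58/7.46)² = 6.82 × 0.1196 = 0.8157 μSv/h.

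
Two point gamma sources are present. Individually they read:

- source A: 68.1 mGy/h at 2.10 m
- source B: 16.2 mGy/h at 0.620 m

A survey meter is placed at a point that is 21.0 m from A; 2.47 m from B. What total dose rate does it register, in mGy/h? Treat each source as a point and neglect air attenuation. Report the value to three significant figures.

Each source contributes Iᵢ·(dᵢ/rᵢ)²; contributions add.
A: 68.1 × (2.10/21.0)² = 0.6810 mGy/h
B: 16.2 × (0.620/2.47)² = 1.021 mGy/h
Total = 0.6810 + 1.021 = 1.702 mGy/h.

1.70 mGy/h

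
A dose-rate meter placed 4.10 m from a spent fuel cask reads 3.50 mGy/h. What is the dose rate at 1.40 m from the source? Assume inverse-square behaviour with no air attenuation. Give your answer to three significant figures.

Since intensity falls as 1/r², scaling from 4.10 m to 1.40 m:
3.50 × (4.10/1.40)² = 3.50 × 8.577 = 30.02 mGy/h.

30.0 mGy/h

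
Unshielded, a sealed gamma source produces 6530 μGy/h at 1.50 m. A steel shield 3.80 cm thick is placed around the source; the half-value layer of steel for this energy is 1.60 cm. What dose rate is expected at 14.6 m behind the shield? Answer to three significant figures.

13.3 μGy/h

Distance alone: (1.50/14.6)² = 0.01056, so 6530 × 0.01056 = 68.96 μGy/h.
Shield: 3.80/1.60 = 2.375 half-value layers → attenuation 2^(−2.375) = 0.1928.
Combined: 68.96 × 0.1928 = 13.30 μGy/h.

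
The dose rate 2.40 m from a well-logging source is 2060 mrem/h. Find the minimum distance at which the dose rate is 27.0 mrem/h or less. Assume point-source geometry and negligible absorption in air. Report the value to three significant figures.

Applying the 1/r² law, d₂ = d₁·√(I₁/I₂).
I₁/I₂ = 2060/27.0 = 76.30, so d₂ = 2.40 × √76.30 = 20.96 m.

21.0 m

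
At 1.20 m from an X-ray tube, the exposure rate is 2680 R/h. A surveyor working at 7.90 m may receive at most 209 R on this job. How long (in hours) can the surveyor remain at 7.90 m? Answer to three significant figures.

3.38 h

Using I₁d₁² = I₂d₂², rate at 7.90 m:
(1.20/7.90)² = 0.02307, so 2680 × 0.02307 = 61.83 R/h.
Stay time = 209 R ÷ 61.83 R/h = 3.380 h.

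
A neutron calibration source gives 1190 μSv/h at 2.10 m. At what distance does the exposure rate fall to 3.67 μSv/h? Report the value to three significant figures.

37.8 m

By the inverse-square law, d₂ = d₁·√(I₁/I₂).
I₁/I₂ = 1190/3.67 = 324.3, so d₂ = 2.10 × √324.3 = 37.82 m.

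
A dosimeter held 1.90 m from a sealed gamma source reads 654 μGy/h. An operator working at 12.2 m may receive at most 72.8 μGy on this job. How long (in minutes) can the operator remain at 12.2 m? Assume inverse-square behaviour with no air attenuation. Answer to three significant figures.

275 min

Applying the 1/r² law, rate at 12.2 m:
654 × (1.90/12.2)² = 654 × 0.02425 = 15.86 μGy/h.
Stay time = 72.8 μGy ÷ 15.86 μGy/h = 4.590 h = 275.4 min.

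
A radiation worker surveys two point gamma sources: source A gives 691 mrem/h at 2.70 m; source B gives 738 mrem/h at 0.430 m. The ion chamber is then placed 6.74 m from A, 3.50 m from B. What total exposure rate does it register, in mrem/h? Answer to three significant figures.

By superposition, sum each source's inverse-square contribution:
A: 691 × (2.70/6.74)² = 110.9 mrem/h
B: 738 × (0.430/3.50)² = 11.14 mrem/h
Total = 110.9 + 11.14 = 122.0 mrem/h.

122 mrem/h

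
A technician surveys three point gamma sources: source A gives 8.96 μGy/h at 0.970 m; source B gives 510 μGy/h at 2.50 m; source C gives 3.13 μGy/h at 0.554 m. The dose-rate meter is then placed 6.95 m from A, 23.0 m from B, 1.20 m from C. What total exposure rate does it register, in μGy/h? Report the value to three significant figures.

Each source contributes Iᵢ·(dᵢ/rᵢ)²; contributions add.
A: 8.96 × (0.970/6.95)² = 0.1745 μGy/h
B: 510 × (2.50/23.0)² = 6.026 μGy/h
C: 3.13 × (0.554/1.20)² = 0.6671 μGy/h
Total = 0.1745 + 6.026 + 0.6671 = 6.868 μGy/h.

6.87 μGy/h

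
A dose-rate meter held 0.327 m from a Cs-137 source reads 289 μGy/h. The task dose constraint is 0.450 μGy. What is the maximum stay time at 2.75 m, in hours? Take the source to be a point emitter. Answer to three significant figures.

Intensity scales as (d₁/d₂)², so rate at 2.75 m:
289 × (0.327/2.75)² = 289 × 0.01414 = 4.086 μGy/h.
Stay time = 0.450 μGy ÷ 4.086 μGy/h = 0.1101 h.

0.110 h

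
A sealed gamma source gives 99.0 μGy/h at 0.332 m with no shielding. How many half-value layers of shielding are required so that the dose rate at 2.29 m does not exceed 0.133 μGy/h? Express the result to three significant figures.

3.97 half-value layers

At 2.29 m, distance alone gives 99.0 × (0.332/2.29)² = 99.0 × 0.02102 = 2.081 μGy/h.
Further attenuation needed: 2.081/0.133 = 15.65.
n = log₂(15.65) = 3.968 half-value layers.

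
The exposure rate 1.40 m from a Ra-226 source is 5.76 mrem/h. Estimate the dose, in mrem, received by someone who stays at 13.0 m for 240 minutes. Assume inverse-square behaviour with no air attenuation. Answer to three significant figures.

Since intensity falls as 1/r², rate at 13.0 m:
5.76 × (1.40/13.0)² = 5.76 × 0.01160 = 0.06682 mrem/h.
Dose = rate × time = 0.06682 mrem/h × 4.000 h = 0.2673 mrem.

0.267 mrem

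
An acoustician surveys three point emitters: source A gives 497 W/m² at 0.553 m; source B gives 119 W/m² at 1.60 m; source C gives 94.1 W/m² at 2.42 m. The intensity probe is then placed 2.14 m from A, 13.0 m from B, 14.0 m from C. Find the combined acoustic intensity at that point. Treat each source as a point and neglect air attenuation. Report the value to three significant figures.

37.8 W/m²

Each source contributes Iᵢ·(dᵢ/rᵢ)²; contributions add.
A: 497 × (0.553/2.14)² = 33.19 W/m²
B: 119 × (1.60/13.0)² = 1.803 W/m²
C: 94.1 × (2.42/14.0)² = 2.812 W/m²
Total = 33.19 + 1.803 + 2.812 = 37.80 W/m².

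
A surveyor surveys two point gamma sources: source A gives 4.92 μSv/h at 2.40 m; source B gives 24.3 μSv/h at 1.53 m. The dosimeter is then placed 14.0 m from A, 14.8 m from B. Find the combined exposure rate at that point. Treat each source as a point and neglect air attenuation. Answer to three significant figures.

Each source contributes Iᵢ·(dᵢ/rᵢ)²; contributions add.
A: 4.92 × (2.40/14.0)² = 0.1446 μSv/h
B: 24.3 × (1.53/14.8)² = 0.2597 μSv/h
Total = 0.1446 + 0.2597 = 0.4043 μSv/h.

0.404 μSv/h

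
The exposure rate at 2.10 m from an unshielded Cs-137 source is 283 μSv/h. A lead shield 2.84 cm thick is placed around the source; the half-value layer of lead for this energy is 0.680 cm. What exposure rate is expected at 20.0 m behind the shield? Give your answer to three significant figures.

Distance alone: 283 × (2.10/20.0)² = 283 × 0.01103 = 3.121 μSv/h.
Shield: 2.84/0.680 = 4.176 half-value layers → attenuation 2^(−4.176) = 0.05532.
Combined: 3.121 × 0.05532 = 0.1727 μSv/h.

0.173 μSv/h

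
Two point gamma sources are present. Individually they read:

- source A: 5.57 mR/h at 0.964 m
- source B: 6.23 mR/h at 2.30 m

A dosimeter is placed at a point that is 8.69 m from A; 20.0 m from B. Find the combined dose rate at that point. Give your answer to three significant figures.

0.151 mR/h

By superposition, sum each source's inverse-square contribution:
A: 5.57 × (0.964/8.69)² = 0.06854 mR/h
B: 6.23 × (2.30/20.0)² = 0.08239 mR/h
Total = 0.06854 + 0.08239 = 0.1509 mR/h.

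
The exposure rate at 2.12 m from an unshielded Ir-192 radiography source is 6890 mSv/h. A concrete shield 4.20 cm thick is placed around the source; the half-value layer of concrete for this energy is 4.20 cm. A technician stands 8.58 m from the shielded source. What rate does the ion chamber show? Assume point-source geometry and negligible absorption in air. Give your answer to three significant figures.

210 mSv/h

Distance alone: 6890 × (2.12/8.58)² = 6890 × 0.06105 = 420.6 mSv/h.
Shield: 4.20/4.20 = 1.000 half-value layers → attenuation 2^(−1.000) = 0.5000.
Combined: 420.6 × 0.5000 = 210.3 mSv/h.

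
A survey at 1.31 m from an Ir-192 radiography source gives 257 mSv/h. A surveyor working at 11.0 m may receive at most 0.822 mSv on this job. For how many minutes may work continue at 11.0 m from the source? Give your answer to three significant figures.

13.5 min

Applying the 1/r² law, rate at 11.0 m:
(1.31/11.0)² = 0.01418, so 257 × 0.01418 = 3.644 mSv/h.
Stay time = 0.822 mSv ÷ 3.644 mSv/h = 0.2256 h = 13.54 min.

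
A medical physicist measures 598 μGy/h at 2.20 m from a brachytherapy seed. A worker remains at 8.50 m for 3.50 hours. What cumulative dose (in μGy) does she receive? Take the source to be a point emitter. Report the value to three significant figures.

140 μGy

Using I₁d₁² = I₂d₂², rate at 8.50 m:
(2.20/8.50)² = 0.06699, so 598 × 0.06699 = 40.06 μGy/h.
Dose = rate × time = 40.06 μGy/h × 3.500 h = 140.2 μGy.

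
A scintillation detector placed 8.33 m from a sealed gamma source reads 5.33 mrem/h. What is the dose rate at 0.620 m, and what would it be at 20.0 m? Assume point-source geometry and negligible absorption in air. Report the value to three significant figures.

962 mrem/h; 0.925 mrem/h

Applying the 1/r² law,
At 0.620 m: (8.33/0.620)² = 180.5, so 5.33 × 180.5 = 962.1 mrem/h
At 20.0 m: 962.1 × (0.620/20.0)² = 962.1 × 0.0009610 = 0.9246 mrem/h.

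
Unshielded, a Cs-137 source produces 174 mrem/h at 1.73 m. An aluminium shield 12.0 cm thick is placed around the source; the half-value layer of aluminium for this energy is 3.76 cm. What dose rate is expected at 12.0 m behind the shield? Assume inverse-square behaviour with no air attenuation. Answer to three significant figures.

0.396 mrem/h

Distance alone: 174 × (1.73/12.0)² = 174 × 0.02078 = 3.616 mrem/h.
Shield: 12.0/3.76 = 3.191 half-value layers → attenuation 2^(−3.191) = 0.1095.
Combined: 3.616 × 0.1095 = 0.3960 mrem/h.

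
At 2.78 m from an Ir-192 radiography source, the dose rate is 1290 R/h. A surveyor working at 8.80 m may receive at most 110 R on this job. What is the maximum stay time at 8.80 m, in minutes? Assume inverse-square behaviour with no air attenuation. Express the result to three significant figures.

Since intensity falls as 1/r², rate at 8.80 m:
1290 × (2.78/8.80)² = 1290 × 0.09980 = 128.7 R/h.
Stay time = 110 R ÷ 128.7 R/h = 0.8547 h = 51.28 min.

51.3 min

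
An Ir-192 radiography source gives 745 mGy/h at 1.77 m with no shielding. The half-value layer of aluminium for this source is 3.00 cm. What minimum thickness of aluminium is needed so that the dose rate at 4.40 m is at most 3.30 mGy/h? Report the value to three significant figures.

At 4.40 m, distance alone gives (1.77/4.40)² = 0.1618, so 745 × 0.1618 = 120.5 mGy/h.
Further attenuation needed: 120.5/3.30 = 36.52.
n = log₂(36.52) = 5.191 half-value layers.
Thickness = 5.191 × 3.00 cm = 15.57 cm.

15.6 cm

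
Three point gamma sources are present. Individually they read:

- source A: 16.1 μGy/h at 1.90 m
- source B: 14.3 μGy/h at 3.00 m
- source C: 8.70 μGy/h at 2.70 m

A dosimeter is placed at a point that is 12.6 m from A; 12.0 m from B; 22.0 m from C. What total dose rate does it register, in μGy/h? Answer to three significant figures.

By superposition, sum each source's inverse-square contribution:
A: 16.1 × (1.90/12.6)² = 0.3661 μGy/h
B: 14.3 × (3.00/12.0)² = 0.8938 μGy/h
C: 8.70 × (2.70/22.0)² = 0.1310 μGy/h
Total = 0.3661 + 0.8938 + 0.1310 = 1.391 μGy/h.

1.39 μGy/h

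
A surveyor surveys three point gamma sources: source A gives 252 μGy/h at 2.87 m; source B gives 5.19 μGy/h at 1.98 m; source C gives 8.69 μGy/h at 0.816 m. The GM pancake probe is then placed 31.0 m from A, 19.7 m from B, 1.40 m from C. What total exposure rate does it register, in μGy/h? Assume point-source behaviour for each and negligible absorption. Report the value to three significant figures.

Each source contributes Iᵢ·(dᵢ/rᵢ)²; contributions add.
A: 252 × (2.87/31.0)² = 2.160 μGy/h
B: 5.19 × (1.98/19.7)² = 0.05243 μGy/h
C: 8.69 × (0.816/1.40)² = 2.952 μGy/h
Total = 2.160 + 0.05243 + 2.952 = 5.164 μGy/h.

5.16 μGy/h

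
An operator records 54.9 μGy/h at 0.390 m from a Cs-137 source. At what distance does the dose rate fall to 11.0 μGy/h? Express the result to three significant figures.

Using I₁d₁² = I₂d₂², d₂ = d₁·√(I₁/I₂).
I₁/I₂ = 54.9/11.0 = 4.991, so d₂ = 0.390 × √4.991 = 0.8713 m.

0.871 m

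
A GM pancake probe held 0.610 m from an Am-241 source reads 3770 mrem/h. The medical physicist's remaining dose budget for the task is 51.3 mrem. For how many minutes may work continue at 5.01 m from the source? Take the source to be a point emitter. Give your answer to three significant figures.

55.1 min

Using I₁d₁² = I₂d₂², rate at 5.01 m:
3770 × (0.610/5.01)² = 3770 × 0.01482 = 55.87 mrem/h.
Stay time = 51.3 mrem ÷ 55.87 mrem/h = 0.9182 h = 55.09 min.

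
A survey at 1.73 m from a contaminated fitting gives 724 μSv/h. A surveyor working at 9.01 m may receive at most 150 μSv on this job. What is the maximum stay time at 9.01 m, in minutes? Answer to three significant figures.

337 min

Applying the 1/r² law, rate at 9.01 m:
(1.73/9.01)² = 0.03687, so 724 × 0.03687 = 26.69 μSv/h.
Stay time = 150 μSv ÷ 26.69 μSv/h = 5.620 h = 337.2 min.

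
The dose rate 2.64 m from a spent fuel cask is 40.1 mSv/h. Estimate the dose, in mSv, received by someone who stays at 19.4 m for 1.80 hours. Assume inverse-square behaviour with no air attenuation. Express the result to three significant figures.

1.34 mSv

By the inverse-square law, rate at 19.4 m:
(2.64/19.4)² = 0.01852, so 40.1 × 0.01852 = 0.7427 mSv/h.
Dose = rate × time = 0.7427 mSv/h × 1.800 h = 1.337 mSv.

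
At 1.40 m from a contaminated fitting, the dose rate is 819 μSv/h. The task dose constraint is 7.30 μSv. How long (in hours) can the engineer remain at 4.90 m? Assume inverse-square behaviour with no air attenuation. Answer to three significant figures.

Applying the 1/r² law, rate at 4.90 m:
(1.40/4.90)² = 0.08163, so 819 × 0.08163 = 66.85 μSv/h.
Stay time = 7.30 μSv ÷ 66.85 μSv/h = 0.1092 h.

0.109 h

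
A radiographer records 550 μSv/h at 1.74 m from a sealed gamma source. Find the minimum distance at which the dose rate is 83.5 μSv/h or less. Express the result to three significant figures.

4.47 m

Applying the 1/r² law, d₂ = d₁·√(I₁/I₂).
I₁/I₂ = 550/83.5 = 6.587, so d₂ = 1.74 × √6.587 = 4.466 m.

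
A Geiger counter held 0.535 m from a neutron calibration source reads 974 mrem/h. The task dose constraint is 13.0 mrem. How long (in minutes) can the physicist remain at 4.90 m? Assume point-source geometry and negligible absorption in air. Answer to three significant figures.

67.2 min

Applying the 1/r² law, rate at 4.90 m:
974 × (0.535/4.90)² = 974 × 0.01192 = 11.61 mrem/h.
Stay time = 13.0 mrem ÷ 11.61 mrem/h = 1.120 h = 67.20 min.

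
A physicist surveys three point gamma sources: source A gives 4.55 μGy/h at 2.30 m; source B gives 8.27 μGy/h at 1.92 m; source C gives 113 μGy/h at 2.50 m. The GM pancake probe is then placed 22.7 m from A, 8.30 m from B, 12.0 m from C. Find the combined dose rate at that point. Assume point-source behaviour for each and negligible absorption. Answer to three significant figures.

5.39 μGy/h

By superposition, sum each source's inverse-square contribution:
A: 4.55 × (2.30/22.7)² = 0.04671 μGy/h
B: 8.27 × (1.92/8.30)² = 0.4425 μGy/h
C: 113 × (2.50/12.0)² = 4.905 μGy/h
Total = 0.04671 + 0.4425 + 4.905 = 5.394 μGy/h.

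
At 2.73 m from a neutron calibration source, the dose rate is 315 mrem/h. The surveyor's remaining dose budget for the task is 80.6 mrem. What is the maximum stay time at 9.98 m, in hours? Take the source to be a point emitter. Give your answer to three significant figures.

3.42 h

Applying the 1/r² law, rate at 9.98 m:
315 × (2.73/9.98)² = 315 × 0.07483 = 23.57 mrem/h.
Stay time = 80.6 mrem ÷ 23.57 mrem/h = 3.420 h.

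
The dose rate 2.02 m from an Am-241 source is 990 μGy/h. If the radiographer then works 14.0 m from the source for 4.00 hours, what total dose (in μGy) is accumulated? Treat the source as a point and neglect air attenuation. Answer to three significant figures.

82.4 μGy

Since intensity falls as 1/r², rate at 14.0 m:
990 × (2.02/14.0)² = 990 × 0.02082 = 20.61 μGy/h.
Dose = rate × time = 20.61 μGy/h × 4.000 h = 82.44 μGy.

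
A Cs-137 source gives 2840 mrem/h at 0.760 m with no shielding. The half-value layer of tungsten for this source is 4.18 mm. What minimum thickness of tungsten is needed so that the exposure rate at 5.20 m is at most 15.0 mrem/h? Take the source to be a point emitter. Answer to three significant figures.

At 5.20 m, distance alone gives 2840 × (0.760/5.20)² = 2840 × 0.02136 = 60.66 mrem/h.
Further attenuation needed: 60.66/15.0 = 4.044.
n = log₂(4.044) = 2.016 half-value layers.
Thickness = 2.016 × 4.18 mm = 8.427 mm.

8.43 mm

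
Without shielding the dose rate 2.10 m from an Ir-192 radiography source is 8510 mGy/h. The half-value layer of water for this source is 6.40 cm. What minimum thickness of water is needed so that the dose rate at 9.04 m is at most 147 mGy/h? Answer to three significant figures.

10.5 cm

At 9.04 m, distance alone gives (2.10/9.04)² = 0.05396, so 8510 × 0.05396 = 459.2 mGy/h.
Further attenuation needed: 459.2/147 = 3.124.
n = log₂(3.124) = 1.643 half-value layers.
Thickness = 1.643 × 6.40 cm = 10.52 cm.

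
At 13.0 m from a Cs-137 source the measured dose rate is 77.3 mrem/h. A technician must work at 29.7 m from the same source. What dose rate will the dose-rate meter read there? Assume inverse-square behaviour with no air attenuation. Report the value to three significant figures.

14.8 mrem/h

By the inverse-square law, scaling from 13.0 m to 29.7 m:
(13.0/29.7)² = 0.1916, so 77.3 × 0.1916 = 14.81 mrem/h.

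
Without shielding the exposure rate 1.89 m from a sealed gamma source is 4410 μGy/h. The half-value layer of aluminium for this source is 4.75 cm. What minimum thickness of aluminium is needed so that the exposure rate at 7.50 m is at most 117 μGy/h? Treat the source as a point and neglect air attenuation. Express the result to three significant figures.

5.98 cm

At 7.50 m, distance alone gives 4410 × (1.89/7.50)² = 4410 × 0.06350 = 280.0 μGy/h.
Further attenuation needed: 280.0/117 = 2.393.
n = log₂(2.393) = 1.259 half-value layers.
Thickness = 1.259 × 4.75 cm = 5.980 cm.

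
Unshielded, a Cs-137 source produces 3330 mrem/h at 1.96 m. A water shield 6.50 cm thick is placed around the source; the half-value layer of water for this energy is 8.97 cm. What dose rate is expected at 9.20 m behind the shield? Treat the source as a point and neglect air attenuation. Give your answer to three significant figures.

Distance alone: (1.96/9.20)² = 0.04539, so 3330 × 0.04539 = 151.1 mrem/h.
Shield: 6.50/8.97 = 0.7246 half-value layers → attenuation 2^(−0.7246) = 0.6052.
Combined: 151.1 × 0.6052 = 91.45 mrem/h.

91.5 mrem/h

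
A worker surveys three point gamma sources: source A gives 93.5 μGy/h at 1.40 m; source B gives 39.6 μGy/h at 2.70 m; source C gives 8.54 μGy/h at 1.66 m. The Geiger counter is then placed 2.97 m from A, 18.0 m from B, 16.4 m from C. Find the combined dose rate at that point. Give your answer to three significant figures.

21.8 μGy/h

Each source contributes Iᵢ·(dᵢ/rᵢ)²; contributions add.
A: 93.5 × (1.40/2.97)² = 20.78 μGy/h
B: 39.6 × (2.70/18.0)² = 0.8910 μGy/h
C: 8.54 × (1.66/16.4)² = 0.08750 μGy/h
Total = 20.78 + 0.8910 + 0.08750 = 21.76 μGy/h.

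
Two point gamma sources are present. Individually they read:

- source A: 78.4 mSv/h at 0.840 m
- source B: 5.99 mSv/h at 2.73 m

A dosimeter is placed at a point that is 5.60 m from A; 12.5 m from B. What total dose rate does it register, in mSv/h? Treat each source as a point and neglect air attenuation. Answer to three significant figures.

2.05 mSv/h

By superposition, sum each source's inverse-square contribution:
A: 78.4 × (0.840/5.60)² = 1.764 mSv/h
B: 5.99 × (2.73/12.5)² = 0.2857 mSv/h
Total = 1.764 + 0.2857 = 2.050 mSv/h.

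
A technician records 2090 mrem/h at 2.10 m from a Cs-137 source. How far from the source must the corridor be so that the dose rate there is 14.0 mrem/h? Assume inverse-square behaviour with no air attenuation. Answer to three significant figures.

25.7 m

Using I₁d₁² = I₂d₂², d₂ = d₁·√(I₁/I₂).
I₁/I₂ = 2090/14.0 = 149.3, so d₂ = 2.10 × √149.3 = 25.66 m.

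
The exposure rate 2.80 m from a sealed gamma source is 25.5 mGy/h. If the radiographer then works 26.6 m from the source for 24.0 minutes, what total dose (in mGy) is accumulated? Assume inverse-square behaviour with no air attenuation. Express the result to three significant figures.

0.113 mGy

Since intensity falls as 1/r², rate at 26.6 m:
25.5 × (2.80/26.6)² = 25.5 × 0.01108 = 0.2825 mGy/h.
Dose = rate × time = 0.2825 mGy/h × 0.4000 h = 0.1130 mGy.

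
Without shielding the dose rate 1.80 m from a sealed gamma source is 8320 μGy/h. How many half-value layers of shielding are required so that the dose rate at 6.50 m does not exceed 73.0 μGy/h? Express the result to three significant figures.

3.13 half-value layers

At 6.50 m, distance alone gives 8320 × (1.80/6.50)² = 8320 × 0.07669 = 638.1 μGy/h.
Further attenuation needed: 638.1/73.0 = 8.741.
n = log₂(8.741) = 3.128 half-value layers.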